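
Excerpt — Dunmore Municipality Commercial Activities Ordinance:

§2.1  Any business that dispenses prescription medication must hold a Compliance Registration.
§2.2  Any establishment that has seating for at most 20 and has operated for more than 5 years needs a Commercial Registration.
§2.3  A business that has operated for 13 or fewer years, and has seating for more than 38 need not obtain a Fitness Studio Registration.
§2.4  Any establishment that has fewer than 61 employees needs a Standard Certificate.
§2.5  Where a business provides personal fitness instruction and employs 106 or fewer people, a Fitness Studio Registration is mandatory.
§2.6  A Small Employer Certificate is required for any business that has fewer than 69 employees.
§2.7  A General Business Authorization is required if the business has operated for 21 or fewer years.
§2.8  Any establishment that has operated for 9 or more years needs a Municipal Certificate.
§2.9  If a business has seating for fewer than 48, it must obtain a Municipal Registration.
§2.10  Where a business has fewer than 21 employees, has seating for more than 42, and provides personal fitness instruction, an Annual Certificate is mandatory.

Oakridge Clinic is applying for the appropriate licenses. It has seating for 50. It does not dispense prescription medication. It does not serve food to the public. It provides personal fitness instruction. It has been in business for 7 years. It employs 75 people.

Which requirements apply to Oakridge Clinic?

§2.1 does not dispense prescription medication → Compliance Registration not required.
§2.2 seating 50 > 20; years in business 7 > 5 → Commercial Registration not required.
§2.3 years in business 7 ≤ 13; seating 50 > 38 → exempt from Fitness Studio Registration.
§2.4 employees 75 ≥ 61 → Standard Certificate not required.
§2.5 provides personal fitness instruction; employees 75 ≤ 106 → Fitness Studio Registration required.
§2.6 employees 75 ≥ 69 → Small Employer Certificate not required.
§2.7 years in business 7 ≤ 21 → General Business Authorization required.
§2.8 years in business 7 < 9 → Municipal Certificate not required.
§2.9 seating 50 ≥ 48 → Municipal Registration not required.
§2.10 employees 75 ≥ 21; seating 50 > 42; provides personal fitness instruction → Annual Certificate not required.

General Business Authorization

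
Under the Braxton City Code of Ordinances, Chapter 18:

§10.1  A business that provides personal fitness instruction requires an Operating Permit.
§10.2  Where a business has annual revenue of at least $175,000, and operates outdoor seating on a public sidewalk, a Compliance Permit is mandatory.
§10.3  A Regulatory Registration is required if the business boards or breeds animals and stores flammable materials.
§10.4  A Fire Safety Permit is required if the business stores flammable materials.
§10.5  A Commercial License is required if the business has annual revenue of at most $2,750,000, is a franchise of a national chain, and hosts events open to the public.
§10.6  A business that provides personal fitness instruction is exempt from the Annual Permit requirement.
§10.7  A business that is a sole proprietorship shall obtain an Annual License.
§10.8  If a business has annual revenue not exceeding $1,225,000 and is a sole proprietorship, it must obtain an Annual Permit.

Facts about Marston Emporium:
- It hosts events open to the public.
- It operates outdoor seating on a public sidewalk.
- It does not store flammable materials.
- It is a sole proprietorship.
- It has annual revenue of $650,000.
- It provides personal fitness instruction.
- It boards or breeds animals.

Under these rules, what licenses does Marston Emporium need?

Annual License, Compliance Permit, Operating Permit

§10.1 provides personal fitness instruction → Operating Permit required.
§10.2 revenue $650,000 ≥ $175,000; operates outdoor seating on a public sidewalk → Compliance Permit required.
§10.3 boards or breeds animals; does not store flammable materials → Regulatory Registration not required.
§10.4 does not store flammable materials → Fire Safety Permit not required.
§10.5 revenue $650,000 ≤ $2,750,000; is a sole proprietorship (not: is a franchise of a national chain); hosts events open to the public → Commercial License not required.
§10.6 provides personal fitness instruction → exempt from Annual Permit.
§10.7 is a sole proprietorship → Annual License required.
§10.8 revenue $650,000 ≤ $1,225,000; is a sole proprietorship → Annual Permit required.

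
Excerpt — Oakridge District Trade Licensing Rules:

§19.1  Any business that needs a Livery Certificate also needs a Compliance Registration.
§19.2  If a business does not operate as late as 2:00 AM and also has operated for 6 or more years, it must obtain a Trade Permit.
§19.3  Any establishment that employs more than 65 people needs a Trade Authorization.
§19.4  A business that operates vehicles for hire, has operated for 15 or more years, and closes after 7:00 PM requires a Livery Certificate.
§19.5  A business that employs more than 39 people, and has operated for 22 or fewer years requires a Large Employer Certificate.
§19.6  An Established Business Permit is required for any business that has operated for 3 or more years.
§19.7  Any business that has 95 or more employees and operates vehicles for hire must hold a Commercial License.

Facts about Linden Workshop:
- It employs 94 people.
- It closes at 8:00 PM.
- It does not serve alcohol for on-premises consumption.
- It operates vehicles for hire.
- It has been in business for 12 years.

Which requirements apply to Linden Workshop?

Established Business Permit, Large Employer Certificate, Trade Authorization, Trade Permit

§19.1 Livery Certificate is not required → no effect.
§19.2 closes 8:00 PM, at/before 2:00 AM; years in business 12 ≥ 6 → Trade Permit required.
§19.3 employees 94 > 65 → Trade Authorization required.
§19.4 operates vehicles for hire; years in business 12 < 15; closes 8:00 PM, after 7:00 PM → Livery Certificate not required.
§19.5 employees 94 > 39; years in business 12 ≤ 22 → Large Employer Certificate required.
§19.6 years in business 12 ≥ 3 → Established Business Permit required.
§19.7 employees 94 < 95; operates vehicles for hire → Commercial License not required.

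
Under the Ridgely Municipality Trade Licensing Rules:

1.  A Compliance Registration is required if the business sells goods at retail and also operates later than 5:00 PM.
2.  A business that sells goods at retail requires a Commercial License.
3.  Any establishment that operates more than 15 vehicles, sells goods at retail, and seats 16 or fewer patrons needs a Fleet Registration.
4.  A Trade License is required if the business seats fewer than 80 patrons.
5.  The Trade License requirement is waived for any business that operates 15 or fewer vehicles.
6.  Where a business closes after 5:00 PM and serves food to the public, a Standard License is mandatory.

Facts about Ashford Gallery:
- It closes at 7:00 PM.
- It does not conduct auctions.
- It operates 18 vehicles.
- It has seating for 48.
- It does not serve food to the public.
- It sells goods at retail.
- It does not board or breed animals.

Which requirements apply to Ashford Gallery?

Commercial License, Compliance Registration, Trade License

1. sells goods at retail; closes 7:00 PM, after 5:00 PM → Compliance Registration required.
2. sells goods at retail → Commercial License required.
3. vehicles 18 > 15; sells goods at retail; seating 48 > 16 → Fleet Registration not required.
4. seating 48 < 80 → Trade License required.
5. vehicles 18 > 15 → Trade License exemption does not apply.
6. closes 7:00 PM, after 5:00 PM; does not serve food to the public → Standard License not required.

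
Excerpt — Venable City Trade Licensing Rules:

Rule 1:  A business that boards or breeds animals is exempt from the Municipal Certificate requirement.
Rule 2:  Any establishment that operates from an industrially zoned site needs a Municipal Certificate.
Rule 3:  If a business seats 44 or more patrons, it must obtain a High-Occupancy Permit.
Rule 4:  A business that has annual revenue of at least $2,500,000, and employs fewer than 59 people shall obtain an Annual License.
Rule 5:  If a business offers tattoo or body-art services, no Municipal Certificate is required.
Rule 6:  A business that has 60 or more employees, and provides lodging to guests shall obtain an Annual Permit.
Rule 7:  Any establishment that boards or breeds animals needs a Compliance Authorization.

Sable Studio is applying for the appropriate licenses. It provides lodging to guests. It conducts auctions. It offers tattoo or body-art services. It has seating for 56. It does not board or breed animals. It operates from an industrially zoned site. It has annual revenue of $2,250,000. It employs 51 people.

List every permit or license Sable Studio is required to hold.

Rule 1: does not board or breed animals → Municipal Certificate exemption does not apply.
Rule 2: operates from an industrially zoned site → Municipal Certificate required.
Rule 3: seating 56 ≥ 44 → High-Occupancy Permit required.
Rule 4: revenue $2,250,000 < $2,500,000; employees 51 < 59 → Annual License not required.
Rule 5: offers tattoo or body-art services → exempt from Municipal Certificate.
Rule 6: employees 51 < 60; provides lodging to guests → Annual Permit not required.
Rule 7: does not board or breed animals → Compliance Authorization not required.

High-Occupancy Permit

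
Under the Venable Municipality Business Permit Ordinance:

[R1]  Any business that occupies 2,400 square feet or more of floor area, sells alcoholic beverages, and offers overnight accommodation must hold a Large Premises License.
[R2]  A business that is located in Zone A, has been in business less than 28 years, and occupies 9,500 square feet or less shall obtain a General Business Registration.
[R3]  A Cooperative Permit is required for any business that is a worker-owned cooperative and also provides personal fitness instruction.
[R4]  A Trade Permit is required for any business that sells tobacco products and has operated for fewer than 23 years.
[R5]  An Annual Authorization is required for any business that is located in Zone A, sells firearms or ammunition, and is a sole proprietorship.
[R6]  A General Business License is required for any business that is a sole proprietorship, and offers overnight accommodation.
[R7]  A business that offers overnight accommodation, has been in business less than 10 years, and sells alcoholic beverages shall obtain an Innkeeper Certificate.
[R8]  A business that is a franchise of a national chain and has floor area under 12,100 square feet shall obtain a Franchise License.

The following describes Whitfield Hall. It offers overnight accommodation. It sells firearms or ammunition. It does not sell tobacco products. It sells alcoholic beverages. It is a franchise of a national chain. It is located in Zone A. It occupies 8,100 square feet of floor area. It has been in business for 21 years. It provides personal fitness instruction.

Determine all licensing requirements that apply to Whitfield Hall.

[R1] floor area 8,100 square feet ≥ 2,400 square feet; sells alcoholic beverages; offers overnight accommodation → Large Premises License required.
[R2] is located in Zone A; years in business 21 < 28; floor area 8,100 square feet ≤ 9,500 square feet → General Business Registration required.
[R3] is a franchise of a national chain (not: is a worker-owned cooperative); provides personal fitness instruction → Cooperative Permit not required.
[R4] does not sell tobacco products; years in business 21 < 23 → Trade Permit not required.
[R5] is located in Zone A; sells firearms or ammunition; is a franchise of a national chain (not: is a sole proprietorship) → Annual Authorization not required.
[R6] is a franchise of a national chain (not: is a sole proprietorship); offers overnight accommodation → General Business License not required.
[R7] offers overnight accommodation; years in business 21 ≥ 10; sells alcoholic beverages → Innkeeper Certificate not required.
[R8] is a franchise of a national chain; floor area 8,100 square feet < 12,100 square feet → Franchise License required.

Franchise License, General Business Registration, Large Premises License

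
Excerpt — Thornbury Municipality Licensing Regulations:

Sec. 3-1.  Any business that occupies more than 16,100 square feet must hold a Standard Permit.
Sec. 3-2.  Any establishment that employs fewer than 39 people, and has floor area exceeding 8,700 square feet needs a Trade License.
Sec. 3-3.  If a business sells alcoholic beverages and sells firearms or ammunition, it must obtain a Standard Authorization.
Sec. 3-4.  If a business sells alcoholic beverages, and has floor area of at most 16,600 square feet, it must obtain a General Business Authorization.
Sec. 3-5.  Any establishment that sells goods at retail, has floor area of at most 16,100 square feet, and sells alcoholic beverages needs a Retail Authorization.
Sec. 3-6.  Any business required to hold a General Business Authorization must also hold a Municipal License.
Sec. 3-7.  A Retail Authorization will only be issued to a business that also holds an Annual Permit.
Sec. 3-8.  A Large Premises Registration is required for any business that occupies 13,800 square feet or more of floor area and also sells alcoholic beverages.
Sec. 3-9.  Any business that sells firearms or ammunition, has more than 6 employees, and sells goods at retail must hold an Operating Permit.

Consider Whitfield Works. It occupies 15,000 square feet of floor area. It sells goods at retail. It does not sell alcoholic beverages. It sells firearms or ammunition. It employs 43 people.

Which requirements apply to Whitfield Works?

Sec. 3-1. floor area 15,000 square feet ≤ 16,100 square feet → Standard Permit not required.
Sec. 3-2. employees 43 ≥ 39; floor area 15,000 square feet > 8,700 square feet → Trade License not required.
Sec. 3-3. does not sell alcoholic beverages; sells firearms or ammunition → Standard Authorization not required.
Sec. 3-4. does not sell alcoholic beverages; floor area 15,000 square feet ≤ 16,600 square feet → General Business Authorization not required.
Sec. 3-5. sells goods at retail; floor area 15,000 square feet ≤ 16,100 square feet; does not sell alcoholic beverages → Retail Authorization not required.
Sec. 3-6. General Business Authorization is not required → no effect.
Sec. 3-7. Retail Authorization is not required → no effect.
Sec. 3-8. floor area 15,000 square feet ≥ 13,800 square feet; does not sell alcoholic beverages → Large Premises Registration not required.
Sec. 3-9. sells firearms or ammunition; employees 43 > 6; sells goods at retail → Operating Permit required.

Operating Permit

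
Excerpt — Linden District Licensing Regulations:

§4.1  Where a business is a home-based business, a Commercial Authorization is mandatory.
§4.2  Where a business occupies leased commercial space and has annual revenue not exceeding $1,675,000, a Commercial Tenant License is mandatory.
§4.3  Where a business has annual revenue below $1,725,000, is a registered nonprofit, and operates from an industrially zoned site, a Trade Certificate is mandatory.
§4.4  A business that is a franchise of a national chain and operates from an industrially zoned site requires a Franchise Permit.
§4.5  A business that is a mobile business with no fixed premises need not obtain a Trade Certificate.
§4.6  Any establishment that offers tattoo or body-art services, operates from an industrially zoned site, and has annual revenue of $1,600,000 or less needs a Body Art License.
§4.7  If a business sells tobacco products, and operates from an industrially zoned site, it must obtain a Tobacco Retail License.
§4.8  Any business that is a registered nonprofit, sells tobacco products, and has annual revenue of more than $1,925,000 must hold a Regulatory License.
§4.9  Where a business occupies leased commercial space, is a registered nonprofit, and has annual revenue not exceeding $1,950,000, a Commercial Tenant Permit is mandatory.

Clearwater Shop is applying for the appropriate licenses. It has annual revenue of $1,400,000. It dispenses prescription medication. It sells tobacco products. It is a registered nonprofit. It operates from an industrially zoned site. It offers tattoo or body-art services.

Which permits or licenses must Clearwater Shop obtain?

§4.1 operates from an industrially zoned site (not: is a home-based business) → Commercial Authorization not required.
§4.2 operates from an industrially zoned site (not: occupies leased commercial space); revenue $1,400,000 ≤ $1,675,000 → Commercial Tenant License not required.
§4.3 revenue $1,400,000 < $1,725,000; is a registered nonprofit; operates from an industrially zoned site → Trade Certificate required.
§4.4 is a registered nonprofit (not: is a franchise of a national chain); operates from an industrially zoned site → Franchise Permit not required.
§4.5 operates from an industrially zoned site (not: is a mobile business with no fixed premises) → Trade Certificate exemption does not apply.
§4.6 offers tattoo or body-art services; operates from an industrially zoned site; revenue $1,400,000 ≤ $1,600,000 → Body Art License required.
§4.7 sells tobacco products; operates from an industrially zoned site → Tobacco Retail License required.
§4.8 is a registered nonprofit; sells tobacco products; revenue $1,400,000 ≤ $1,925,000 → Regulatory License not required.
§4.9 operates from an industrially zoned site (not: occupies leased commercial space); is a registered nonprofit; revenue $1,400,000 ≤ $1,950,000 → Commercial Tenant Permit not required.

Body Art License, Tobacco Retail License, Trade Certificate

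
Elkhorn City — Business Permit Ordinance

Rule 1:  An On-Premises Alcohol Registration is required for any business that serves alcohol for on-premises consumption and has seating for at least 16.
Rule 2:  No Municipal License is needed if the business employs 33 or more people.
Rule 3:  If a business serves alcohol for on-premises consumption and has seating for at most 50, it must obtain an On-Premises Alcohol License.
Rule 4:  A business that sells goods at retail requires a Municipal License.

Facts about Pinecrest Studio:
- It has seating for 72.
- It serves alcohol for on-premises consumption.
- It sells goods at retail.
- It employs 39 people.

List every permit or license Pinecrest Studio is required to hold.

Rule 1: serves alcohol for on-premises consumption; seating 72 ≥ 16 → On-Premises Alcohol Registration required.
Rule 2: employees 39 ≥ 33 → exempt from Municipal License.
Rule 3: serves alcohol for on-premises consumption; seating 72 > 50 → On-Premises Alcohol License not required.
Rule 4: sells goods at retail → Municipal License required.

On-Premises Alcohol Registration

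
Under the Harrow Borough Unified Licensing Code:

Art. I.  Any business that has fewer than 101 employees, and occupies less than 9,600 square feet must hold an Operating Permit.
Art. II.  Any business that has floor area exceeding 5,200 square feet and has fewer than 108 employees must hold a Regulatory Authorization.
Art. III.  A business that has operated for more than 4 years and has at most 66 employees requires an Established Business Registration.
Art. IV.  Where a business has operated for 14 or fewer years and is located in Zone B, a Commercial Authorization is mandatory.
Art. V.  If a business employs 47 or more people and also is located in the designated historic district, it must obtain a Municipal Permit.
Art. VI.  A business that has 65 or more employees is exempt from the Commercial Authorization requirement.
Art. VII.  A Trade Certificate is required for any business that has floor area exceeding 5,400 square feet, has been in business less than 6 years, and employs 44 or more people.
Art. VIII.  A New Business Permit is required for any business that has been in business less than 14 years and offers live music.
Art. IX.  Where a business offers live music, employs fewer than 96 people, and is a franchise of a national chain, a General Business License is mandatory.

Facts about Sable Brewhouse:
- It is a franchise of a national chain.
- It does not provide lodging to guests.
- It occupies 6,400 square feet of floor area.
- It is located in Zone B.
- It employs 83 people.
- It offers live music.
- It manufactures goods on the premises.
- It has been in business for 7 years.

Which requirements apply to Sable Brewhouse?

Art. I. employees 83 < 101; floor area 6,400 square feet < 9,600 square feet → Operating Permit required.
Art. II. floor area 6,400 square feet > 5,200 square feet; employees 83 < 108 → Regulatory Authorization required.
Art. III. years in business 7 > 4; employees 83 > 66 → Established Business Registration not required.
Art. IV. years in business 7 ≤ 14; is located in Zone B → Commercial Authorization required.
Art. V. employees 83 ≥ 47; is located in Zone B (not: is located in the designated historic district) → Municipal Permit not required.
Art. VI. employees 83 ≥ 65 → exempt from Commercial Authorization.
Art. VII. floor area 6,400 square feet > 5,400 square feet; years in business 7 ≥ 6; employees 83 ≥ 44 → Trade Certificate not required.
Art. VIII. years in business 7 < 14; offers live music → New Business Permit required.
Art. IX. offers live music; employees 83 < 96; is a franchise of a national chain → General Business License required.

General Business License, New Business Permit, Operating Permit, Regulatory Authorization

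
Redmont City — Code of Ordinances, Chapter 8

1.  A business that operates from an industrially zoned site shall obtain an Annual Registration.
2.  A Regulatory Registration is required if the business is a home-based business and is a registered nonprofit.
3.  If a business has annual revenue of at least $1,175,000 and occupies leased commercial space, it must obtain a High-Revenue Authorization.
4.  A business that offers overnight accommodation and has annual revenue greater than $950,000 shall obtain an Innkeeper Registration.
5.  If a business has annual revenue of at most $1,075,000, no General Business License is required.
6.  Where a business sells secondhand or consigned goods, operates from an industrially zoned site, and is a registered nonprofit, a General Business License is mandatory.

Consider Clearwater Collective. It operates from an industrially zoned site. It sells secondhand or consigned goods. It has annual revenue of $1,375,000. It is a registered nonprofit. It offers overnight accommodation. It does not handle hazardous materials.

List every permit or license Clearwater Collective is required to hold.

Annual Registration, General Business License, Innkeeper Registration

1. operates from an industrially zoned site → Annual Registration required.
2. operates from an industrially zoned site (not: is a home-based business); is a registered nonprofit → Regulatory Registration not required.
3. revenue $1,375,000 ≥ $1,175,000; operates from an industrially zoned site (not: occupies leased commercial space) → High-Revenue Authorization not required.
4. offers overnight accommodation; revenue $1,375,000 > $950,000 → Innkeeper Registration required.
5. revenue $1,375,000 > $1,075,000 → General Business License exemption does not apply.
6. sells secondhand or consigned goods; operates from an industrially zoned site; is a registered nonprofit → General Business License required.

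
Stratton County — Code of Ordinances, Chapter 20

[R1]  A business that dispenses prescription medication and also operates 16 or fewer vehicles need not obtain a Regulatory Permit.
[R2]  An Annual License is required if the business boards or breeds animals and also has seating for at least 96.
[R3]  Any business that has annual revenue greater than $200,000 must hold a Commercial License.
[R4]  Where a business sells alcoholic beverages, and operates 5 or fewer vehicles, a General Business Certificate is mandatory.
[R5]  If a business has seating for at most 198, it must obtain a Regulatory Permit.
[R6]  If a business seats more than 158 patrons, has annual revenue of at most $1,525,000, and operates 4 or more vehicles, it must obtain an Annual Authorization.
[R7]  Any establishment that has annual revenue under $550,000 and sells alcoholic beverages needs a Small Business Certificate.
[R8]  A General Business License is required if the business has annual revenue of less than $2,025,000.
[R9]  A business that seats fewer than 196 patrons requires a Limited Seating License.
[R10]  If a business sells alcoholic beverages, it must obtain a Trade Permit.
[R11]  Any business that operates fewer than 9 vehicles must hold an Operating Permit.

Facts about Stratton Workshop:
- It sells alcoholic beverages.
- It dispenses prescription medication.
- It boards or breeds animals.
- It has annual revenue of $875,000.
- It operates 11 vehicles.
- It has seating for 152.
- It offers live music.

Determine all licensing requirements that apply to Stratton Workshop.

[R1] dispenses prescription medication; vehicles 11 ≤ 16 → exempt from Regulatory Permit.
[R2] boards or breeds animals; seating 152 ≥ 96 → Annual License required.
[R3] revenue $875,000 > $200,000 → Commercial License required.
[R4] sells alcoholic beverages; vehicles 11 > 5 → General Business Certificate not required.
[R5] seating 152 ≤ 198 → Regulatory Permit required.
[R6] seating 152 ≤ 158; revenue $875,000 ≤ $1,525,000; vehicles 11 ≥ 4 → Annual Authorization not required.
[R7] revenue $875,000 ≥ $550,000; sells alcoholic beverages → Small Business Certificate not required.
[R8] revenue $875,000 < $2,025,000 → General Business License required.
[R9] seating 152 < 196 → Limited Seating License required.
[R10] sells alcoholic beverages → Trade Permit required.
[R11] vehicles 11 ≥ 9 → Operating Permit not required.

Annual License, Commercial License, General Business License, Limited Seating License, Trade Permit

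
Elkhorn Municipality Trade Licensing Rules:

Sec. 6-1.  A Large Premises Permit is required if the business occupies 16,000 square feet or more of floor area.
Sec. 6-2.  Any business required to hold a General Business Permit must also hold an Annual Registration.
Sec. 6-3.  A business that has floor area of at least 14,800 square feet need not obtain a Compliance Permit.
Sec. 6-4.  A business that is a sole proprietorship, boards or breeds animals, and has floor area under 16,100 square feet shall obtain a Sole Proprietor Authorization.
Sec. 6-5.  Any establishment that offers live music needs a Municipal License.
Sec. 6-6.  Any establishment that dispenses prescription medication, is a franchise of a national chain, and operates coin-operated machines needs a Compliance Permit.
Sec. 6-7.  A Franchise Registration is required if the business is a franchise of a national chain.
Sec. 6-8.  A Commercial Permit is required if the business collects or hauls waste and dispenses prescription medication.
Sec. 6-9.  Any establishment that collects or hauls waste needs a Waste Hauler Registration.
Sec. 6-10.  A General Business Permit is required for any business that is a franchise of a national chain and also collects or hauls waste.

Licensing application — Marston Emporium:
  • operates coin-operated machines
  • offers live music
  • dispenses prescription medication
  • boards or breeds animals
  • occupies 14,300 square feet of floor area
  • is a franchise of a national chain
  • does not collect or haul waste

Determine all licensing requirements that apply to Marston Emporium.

Compliance Permit, Franchise Registration, Municipal License

Sec. 6-1. floor area 14,300 square feet < 16,000 square feet → Large Premises Permit not required.
Sec. 6-2. General Business Permit is not required → no effect.
Sec. 6-3. floor area 14,300 square feet < 14,800 square feet → Compliance Permit exemption does not apply.
Sec. 6-4. is a franchise of a national chain (not: is a sole proprietorship); boards or breeds animals; floor area 14,300 square feet < 16,100 square feet → Sole Proprietor Authorization not required.
Sec. 6-5. offers live music → Municipal License required.
Sec. 6-6. dispenses prescription medication; is a franchise of a national chain; operates coin-operated machines → Compliance Permit required.
Sec. 6-7. is a franchise of a national chain → Franchise Registration required.
Sec. 6-8. does not collect or haul waste; dispenses prescription medication → Commercial Permit not required.
Sec. 6-9. does not collect or haul waste → Waste Hauler Registration not required.
Sec. 6-10. is a franchise of a national chain; does not collect or haul waste → General Business Permit not required.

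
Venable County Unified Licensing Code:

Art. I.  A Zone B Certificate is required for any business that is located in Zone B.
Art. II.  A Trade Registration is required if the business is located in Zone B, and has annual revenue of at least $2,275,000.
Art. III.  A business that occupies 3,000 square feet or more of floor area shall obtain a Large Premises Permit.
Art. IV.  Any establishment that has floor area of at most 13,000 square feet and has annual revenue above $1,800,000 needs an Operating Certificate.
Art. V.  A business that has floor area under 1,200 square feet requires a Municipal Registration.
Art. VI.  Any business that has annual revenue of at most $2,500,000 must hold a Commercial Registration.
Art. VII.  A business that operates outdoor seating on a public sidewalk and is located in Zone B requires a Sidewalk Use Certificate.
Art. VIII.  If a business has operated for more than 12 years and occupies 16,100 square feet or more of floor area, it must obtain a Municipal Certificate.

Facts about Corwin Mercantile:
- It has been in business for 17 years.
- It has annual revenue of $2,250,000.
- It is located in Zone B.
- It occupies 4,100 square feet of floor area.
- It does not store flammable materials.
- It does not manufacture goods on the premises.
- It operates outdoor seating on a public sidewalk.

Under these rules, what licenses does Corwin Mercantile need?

Art. I. is located in Zone B → Zone B Certificate required.
Art. II. is located in Zone B; revenue $2,250,000 < $2,275,000 → Trade Registration not required.
Art. III. floor area 4,100 square feet ≥ 3,000 square feet → Large Premises Permit required.
Art. IV. floor area 4,100 square feet ≤ 13,000 square feet; revenue $2,250,000 > $1,800,000 → Operating Certificate required.
Art. V. floor area 4,100 square feet ≥ 1,200 square feet → Municipal Registration not required.
Art. VI. revenue $2,250,000 ≤ $2,500,000 → Commercial Registration required.
Art. VII. operates outdoor seating on a public sidewalk; is located in Zone B → Sidewalk Use Certificate required.
Art. VIII. years in business 17 > 12; floor area 4,100 square feet < 16,100 square feet → Municipal Certificate not required.

Commercial Registration, Large Premises Permit, Operating Certificate, Sidewalk Use Certificate, Zone B Certificate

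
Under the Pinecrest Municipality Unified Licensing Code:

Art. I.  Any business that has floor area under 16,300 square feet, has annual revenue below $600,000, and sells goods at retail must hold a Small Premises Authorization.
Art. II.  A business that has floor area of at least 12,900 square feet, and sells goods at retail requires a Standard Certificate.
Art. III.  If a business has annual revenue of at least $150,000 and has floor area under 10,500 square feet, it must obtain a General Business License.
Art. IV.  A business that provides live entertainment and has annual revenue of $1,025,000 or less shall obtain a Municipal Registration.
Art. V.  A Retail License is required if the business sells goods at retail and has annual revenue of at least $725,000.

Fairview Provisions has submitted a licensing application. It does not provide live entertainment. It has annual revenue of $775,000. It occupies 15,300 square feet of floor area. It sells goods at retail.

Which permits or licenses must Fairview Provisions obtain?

Retail License, Standard Certificate

Art. I. floor area 15,300 square feet < 16,300 square feet; revenue $775,000 ≥ $600,000; sells goods at retail → Small Premises Authorization not required.
Art. II. floor area 15,300 square feet ≥ 12,900 square feet; sells goods at retail → Standard Certificate required.
Art. III. revenue $775,000 ≥ $150,000; floor area 15,300 square feet ≥ 10,500 square feet → General Business License not required.
Art. IV. does not provide live entertainment; revenue $775,000 ≤ $1,025,000 → Municipal Registration not required.
Art. V. sells goods at retail; revenue $775,000 ≥ $725,000 → Retail License required.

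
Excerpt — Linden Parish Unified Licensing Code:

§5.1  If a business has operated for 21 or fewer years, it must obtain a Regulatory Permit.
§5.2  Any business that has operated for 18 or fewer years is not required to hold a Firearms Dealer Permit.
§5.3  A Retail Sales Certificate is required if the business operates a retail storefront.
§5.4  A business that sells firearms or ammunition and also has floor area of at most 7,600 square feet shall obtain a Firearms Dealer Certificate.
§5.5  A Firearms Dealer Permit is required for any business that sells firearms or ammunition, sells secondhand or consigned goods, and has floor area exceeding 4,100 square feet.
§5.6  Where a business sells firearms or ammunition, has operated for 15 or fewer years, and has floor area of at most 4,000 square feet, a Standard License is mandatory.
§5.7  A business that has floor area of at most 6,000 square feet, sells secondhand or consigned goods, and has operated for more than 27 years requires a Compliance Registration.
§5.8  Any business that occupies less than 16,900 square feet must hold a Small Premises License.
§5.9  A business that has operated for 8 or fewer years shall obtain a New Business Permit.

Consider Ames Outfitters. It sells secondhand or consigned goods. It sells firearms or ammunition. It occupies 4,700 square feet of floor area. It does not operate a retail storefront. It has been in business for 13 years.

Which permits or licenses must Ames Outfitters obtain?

Firearms Dealer Certificate, Regulatory Permit, Small Premises License

§5.1 years in business 13 ≤ 21 → Regulatory Permit required.
§5.2 years in business 13 ≤ 18 → exempt from Firearms Dealer Permit.
§5.3 does not operate a retail storefront → Retail Sales Certificate not required.
§5.4 sells firearms or ammunition; floor area 4,700 square feet ≤ 7,600 square feet → Firearms Dealer Certificate required.
§5.5 sells firearms or ammunition; sells secondhand or consigned goods; floor area 4,700 square feet > 4,100 square feet → Firearms Dealer Permit required.
§5.6 sells firearms or ammunition; years in business 13 ≤ 15; floor area 4,700 square feet > 4,000 square feet → Standard License not required.
§5.7 floor area 4,700 square feet ≤ 6,000 square feet; sells secondhand or consigned goods; years in business 13 ≤ 27 → Compliance Registration not required.
§5.8 floor area 4,700 square feet < 16,900 square feet → Small Premises License required.
§5.9 years in business 13 > 8 → New Business Permit not required.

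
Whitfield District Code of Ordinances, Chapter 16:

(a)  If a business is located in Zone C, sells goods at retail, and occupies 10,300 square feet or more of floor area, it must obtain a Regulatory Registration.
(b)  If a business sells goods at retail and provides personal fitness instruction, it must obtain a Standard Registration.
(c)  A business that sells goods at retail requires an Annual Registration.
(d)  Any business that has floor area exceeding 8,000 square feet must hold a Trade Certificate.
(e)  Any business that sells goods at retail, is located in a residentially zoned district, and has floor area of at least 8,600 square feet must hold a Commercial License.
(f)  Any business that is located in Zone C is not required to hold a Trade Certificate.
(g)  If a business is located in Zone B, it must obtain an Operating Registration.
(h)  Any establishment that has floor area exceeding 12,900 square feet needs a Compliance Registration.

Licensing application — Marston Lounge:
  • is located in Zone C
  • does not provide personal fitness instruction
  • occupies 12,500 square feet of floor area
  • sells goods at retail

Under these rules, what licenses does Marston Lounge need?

(a) is located in Zone C; sells goods at retail; floor area 12,500 square feet ≥ 10,300 square feet → Regulatory Registration required.
(b) sells goods at retail; does not provide personal fitness instruction → Standard Registration not required.
(c) sells goods at retail → Annual Registration required.
(d) floor area 12,500 square feet > 8,000 square feet → Trade Certificate required.
(e) sells goods at retail; is located in Zone C (not: is located in a residentially zoned district); floor area 12,500 square feet ≥ 8,600 square feet → Commercial License not required.
(f) is located in Zone C → exempt from Trade Certificate.
(g) is located in Zone C (not: is located in Zone B) → Operating Registration not required.
(h) floor area 12,500 square feet ≤ 12,900 square feet → Compliance Registration not required.

Annual Registration, Regulatory Registration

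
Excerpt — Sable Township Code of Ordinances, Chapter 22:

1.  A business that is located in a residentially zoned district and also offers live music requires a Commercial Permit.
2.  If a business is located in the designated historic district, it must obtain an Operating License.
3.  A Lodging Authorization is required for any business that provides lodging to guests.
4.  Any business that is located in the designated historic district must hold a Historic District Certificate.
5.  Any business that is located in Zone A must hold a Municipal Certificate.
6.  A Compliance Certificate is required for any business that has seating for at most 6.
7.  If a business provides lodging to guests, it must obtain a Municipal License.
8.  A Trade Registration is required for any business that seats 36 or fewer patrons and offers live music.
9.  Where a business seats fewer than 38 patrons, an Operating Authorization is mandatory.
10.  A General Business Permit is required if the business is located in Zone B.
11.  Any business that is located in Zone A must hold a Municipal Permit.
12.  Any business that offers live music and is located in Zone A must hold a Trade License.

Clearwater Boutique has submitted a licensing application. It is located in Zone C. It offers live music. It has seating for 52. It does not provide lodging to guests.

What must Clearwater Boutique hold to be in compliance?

None

1. is located in Zone C (not: is located in a residentially zoned district); offers live music → Commercial Permit not required.
2. is located in Zone C (not: is located in the designated historic district) → Operating License not required.
3. does not provide lodging to guests → Lodging Authorization not required.
4. is located in Zone C (not: is located in the designated historic district) → Historic District Certificate not required.
5. is located in Zone C (not: is located in Zone A) → Municipal Certificate not required.
6. seating 52 > 6 → Compliance Certificate not required.
7. does not provide lodging to guests → Municipal License not required.
8. seating 52 > 36; offers live music → Trade Registration not required.
9. seating 52 ≥ 38 → Operating Authorization not required.
10. is located in Zone C (not: is located in Zone B) → General Business Permit not required.
11. is located in Zone C (not: is located in Zone A) → Municipal Permit not required.
12. offers live music; is located in Zone C (not: is located in Zone A) → Trade License not required.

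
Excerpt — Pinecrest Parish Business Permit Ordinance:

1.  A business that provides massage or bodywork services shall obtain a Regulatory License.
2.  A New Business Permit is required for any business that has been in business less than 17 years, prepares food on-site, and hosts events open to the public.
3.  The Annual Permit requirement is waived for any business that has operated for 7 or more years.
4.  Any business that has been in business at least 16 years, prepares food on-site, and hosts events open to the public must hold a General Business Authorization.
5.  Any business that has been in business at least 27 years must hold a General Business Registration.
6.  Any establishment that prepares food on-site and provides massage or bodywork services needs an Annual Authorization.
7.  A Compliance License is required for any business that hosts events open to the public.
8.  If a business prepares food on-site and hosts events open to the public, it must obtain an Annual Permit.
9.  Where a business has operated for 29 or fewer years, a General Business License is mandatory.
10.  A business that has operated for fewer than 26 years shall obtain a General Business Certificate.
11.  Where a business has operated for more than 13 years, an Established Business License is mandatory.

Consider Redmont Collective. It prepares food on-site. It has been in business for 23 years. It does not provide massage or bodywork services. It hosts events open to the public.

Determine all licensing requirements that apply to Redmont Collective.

1. does not provide massage or bodywork services → Regulatory License not required.
2. years in business 23 ≥ 17; prepares food on-site; hosts events open to the public → New Business Permit not required.
3. years in business 23 ≥ 7 → exempt from Annual Permit.
4. years in business 23 ≥ 16; prepares food on-site; hosts events open to the public → General Business Authorization required.
5. years in business 23 < 27 → General Business Registration not required.
6. prepares food on-site; does not provide massage or bodywork services → Annual Authorization not required.
7. hosts events open to the public → Compliance License required.
8. prepares food on-site; hosts events open to the public → Annual Permit required.
9. years in business 23 ≤ 29 → General Business License required.
10. years in business 23 < 26 → General Business Certificate required.
11. years in business 23 > 13 → Established Business License required.

Compliance License, Established Business License, General Business Authorization, General Business Certificate, General Business License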